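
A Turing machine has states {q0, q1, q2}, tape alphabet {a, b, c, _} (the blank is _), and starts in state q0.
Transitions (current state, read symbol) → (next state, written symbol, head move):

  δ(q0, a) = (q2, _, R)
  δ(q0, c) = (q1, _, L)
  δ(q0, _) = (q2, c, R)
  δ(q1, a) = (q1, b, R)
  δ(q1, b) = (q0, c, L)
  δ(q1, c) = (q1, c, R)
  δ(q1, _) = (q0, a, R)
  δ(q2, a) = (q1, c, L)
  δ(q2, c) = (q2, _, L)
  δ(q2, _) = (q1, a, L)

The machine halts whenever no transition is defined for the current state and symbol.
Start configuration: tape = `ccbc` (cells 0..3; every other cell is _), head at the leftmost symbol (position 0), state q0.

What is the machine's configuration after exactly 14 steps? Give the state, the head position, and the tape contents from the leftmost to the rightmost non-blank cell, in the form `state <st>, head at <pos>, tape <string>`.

q0 | __[c]cbc   read c → write _, move L, go to q1
q1 | _[_]_cbc   read _ → write a, move R, go to q0
q0 | _a[_]cbc   read _ → write c, move R, go to q2
q2 | _ac[c]bc   read c → write _, move L, go to q2
q2 | _a[c]_bc   read c → write _, move L, go to q2
q2 | _[a]__bc   read a → write c, move L, go to q1
q1 | [_]c__bc   read _ → write a, move R, go to q0
q0 | a[c]__bc   read c → write _, move L, go to q1
q1 | [a]___bc   read a → write b, move R, go to q1
q1 | b[_]__bc   read _ → write a, move R, go to q0
q0 | ba[_]_bc   read _ → write c, move R, go to q2
q2 | bac[_]bc   read _ → write a, move L, go to q1
q1 | ba[c]abc   read c → write c, move R, go to q1
q1 | bac[a]bc   read a → write b, move R, go to q1
q1 | bacb[b]c
After 14 steps: state q1, head at 2, tape bacbbc.

state q1, head at 2, tape bacbbc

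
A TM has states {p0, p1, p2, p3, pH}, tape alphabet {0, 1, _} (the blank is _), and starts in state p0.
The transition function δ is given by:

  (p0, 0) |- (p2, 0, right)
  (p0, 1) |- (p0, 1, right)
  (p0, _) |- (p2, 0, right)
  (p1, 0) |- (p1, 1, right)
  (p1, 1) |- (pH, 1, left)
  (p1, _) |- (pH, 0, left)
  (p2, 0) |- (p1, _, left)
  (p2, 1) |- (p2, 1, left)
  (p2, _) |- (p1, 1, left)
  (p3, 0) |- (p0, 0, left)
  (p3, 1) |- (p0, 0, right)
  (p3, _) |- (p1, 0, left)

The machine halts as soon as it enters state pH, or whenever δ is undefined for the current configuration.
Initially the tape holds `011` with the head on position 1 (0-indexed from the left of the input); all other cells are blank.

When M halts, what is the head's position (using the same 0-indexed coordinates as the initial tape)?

3

state=p0 head=1 tape=0[1]1__   (p0,1)→(p0,1,right)
state=p0 head=2 tape=01[1]__   (p0,1)→(p0,1,right)
state=p0 head=3 tape=011[_]_   (p0,_)→(p2,0,right)
state=p2 head=4 tape=0110[_]   (p2,_)→(p1,1,left)
state=p1 head=3 tape=011[0]1   (p1,0)→(p1,1,right)
state=p1 head=4 tape=0111[1]   (p1,1)→(pH,1,left)
state=pH head=3 tape=011[1]1
At halt the head is at cell 3.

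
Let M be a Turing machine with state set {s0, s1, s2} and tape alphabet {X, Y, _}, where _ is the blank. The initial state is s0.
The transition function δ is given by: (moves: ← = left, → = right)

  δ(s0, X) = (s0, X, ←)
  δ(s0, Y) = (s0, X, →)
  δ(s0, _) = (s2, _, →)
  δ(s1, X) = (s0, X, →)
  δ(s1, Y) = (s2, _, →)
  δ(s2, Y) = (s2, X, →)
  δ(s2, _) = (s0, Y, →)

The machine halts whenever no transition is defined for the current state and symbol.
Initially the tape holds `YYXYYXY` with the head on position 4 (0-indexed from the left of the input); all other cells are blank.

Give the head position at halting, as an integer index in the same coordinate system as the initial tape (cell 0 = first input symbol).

state=s0 head=4 tape=_YYXY[Y]XY   (s0,Y)→(s0,X,→)
state=s0 head=5 tape=_YYXYX[X]Y   (s0,X)→(s0,X,←)
state=s0 head=4 tape=_YYXY[X]XY   (s0,X)→(s0,X,←)
state=s0 head=3 tape=_YYX[Y]XXY   (s0,Y)→(s0,X,→)
state=s0 head=4 tape=_YYXX[X]XY   (s0,X)→(s0,X,←)
state=s0 head=3 tape=_YYX[X]XXY   (s0,X)→(s0,X,←)
state=s0 head=2 tape=_YY[X]XXXY   (s0,X)→(s0,X,←)
state=s0 head=1 tape=_Y[Y]XXXXY   (s0,Y)→(s0,X,→)
state=s0 head=2 tape=_YX[X]XXXY   (s0,X)→(s0,X,←)
state=s0 head=1 tape=_Y[X]XXXXY   (s0,X)→(s0,X,←)
state=s0 head=0 tape=_[Y]XXXXXY   (s0,Y)→(s0,X,→)
state=s0 head=1 tape=_X[X]XXXXY   (s0,X)→(s0,X,←)
state=s0 head=0 tape=_[X]XXXXXY   (s0,X)→(s0,X,←)
state=s0 head=-1 tape=[_]XXXXXXY   (s0,_)→(s2,_,→)
state=s2 head=0 tape=_[X]XXXXXY
At halt the head is at cell 0.

0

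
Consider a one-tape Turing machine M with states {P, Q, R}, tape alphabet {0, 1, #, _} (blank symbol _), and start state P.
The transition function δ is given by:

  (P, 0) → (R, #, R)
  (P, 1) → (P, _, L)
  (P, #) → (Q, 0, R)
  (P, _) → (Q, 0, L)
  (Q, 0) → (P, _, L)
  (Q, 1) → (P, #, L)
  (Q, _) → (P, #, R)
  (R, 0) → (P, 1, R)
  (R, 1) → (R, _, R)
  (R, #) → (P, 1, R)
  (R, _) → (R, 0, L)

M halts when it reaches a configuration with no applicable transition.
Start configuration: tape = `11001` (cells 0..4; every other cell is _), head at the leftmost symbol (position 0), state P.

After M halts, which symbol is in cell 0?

state=P head=0 tape=__[1]1001__   (P,1)→(P,_,L)
state=P head=-1 tape=_[_]_1001__   (P,_)→(Q,0,L)
state=Q head=-2 tape=[_]0_1001__   (Q,_)→(P,#,R)
state=P head=-1 tape=#[0]_1001__   (P,0)→(R,#,R)
state=R head=0 tape=##[_]1001__   (R,_)→(R,0,L)
state=R head=-1 tape=#[#]01001__   (R,#)→(P,1,R)
state=P head=0 tape=#1[0]1001__   (P,0)→(R,#,R)
state=R head=1 tape=#1#[1]001__   (R,1)→(R,_,R)
state=R head=2 tape=#1#_[0]01__   (R,0)→(P,1,R)
state=P head=3 tape=#1#_1[0]1__   (P,0)→(R,#,R)
state=R head=4 tape=#1#_1#[1]__   (R,1)→(R,_,R)
state=R head=5 tape=#1#_1#_[_]_   (R,_)→(R,0,L)
state=R head=4 tape=#1#_1#[_]0_   (R,_)→(R,0,L)
state=R head=3 tape=#1#_1[#]00_   (R,#)→(P,1,R)
state=P head=4 tape=#1#_11[0]0_   (P,0)→(R,#,R)
state=R head=5 tape=#1#_11#[0]_   (R,0)→(P,1,R)
state=P head=6 tape=#1#_11#1[_]   (P,_)→(Q,0,L)
state=Q head=5 tape=#1#_11#[1]0   (Q,1)→(P,#,L)
state=P head=4 tape=#1#_11[#]#0   (P,#)→(Q,0,R)
state=Q head=5 tape=#1#_110[#]0
Cell 0 holds # when M halts.

#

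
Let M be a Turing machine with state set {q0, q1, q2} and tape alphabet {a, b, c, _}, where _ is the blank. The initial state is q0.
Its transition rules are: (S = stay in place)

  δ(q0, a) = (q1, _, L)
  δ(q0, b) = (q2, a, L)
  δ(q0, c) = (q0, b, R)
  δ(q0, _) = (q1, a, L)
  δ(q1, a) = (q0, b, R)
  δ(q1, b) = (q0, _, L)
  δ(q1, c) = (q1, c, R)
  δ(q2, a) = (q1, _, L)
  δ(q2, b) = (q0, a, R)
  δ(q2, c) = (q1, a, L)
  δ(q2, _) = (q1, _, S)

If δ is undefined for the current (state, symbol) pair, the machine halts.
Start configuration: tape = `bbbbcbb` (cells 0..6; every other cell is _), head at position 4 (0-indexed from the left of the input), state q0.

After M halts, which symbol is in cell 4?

q0 | __bbbb[c]bb   read c → write b, move R, go to q0
q0 | __bbbbb[b]b   read b → write a, move L, go to q2
q2 | __bbbb[b]ab   read b → write a, move R, go to q0
q0 | __bbbba[a]b   read a → write _, move L, go to q1
q1 | __bbbb[a]_b   read a → write b, move R, go to q0
q0 | __bbbbb[_]b   read _ → write a, move L, go to q1
q1 | __bbbb[b]ab   read b → write _, move L, go to q0
q0 | __bbb[b]_ab   read b → write a, move L, go to q2
q2 | __bb[b]a_ab   read b → write a, move R, go to q0
q0 | __bba[a]_ab   read a → write _, move L, go to q1
q1 | __bb[a]__ab   read a → write b, move R, go to q0
q0 | __bbb[_]_ab   read _ → write a, move L, go to q1
q1 | __bb[b]a_ab   read b → write _, move L, go to q0
q0 | __b[b]_a_ab   read b → write a, move L, go to q2
q2 | __[b]a_a_ab   read b → write a, move R, go to q0
q0 | __a[a]_a_ab   read a → write _, move L, go to q1
q1 | __[a]__a_ab   read a → write b, move R, go to q0
q0 | __b[_]_a_ab   read _ → write a, move L, go to q1
q1 | __[b]a_a_ab   read b → write _, move L, go to q0
q0 | _[_]_a_a_ab   read _ → write a, move L, go to q1
q1 | [_]a_a_a_ab
Cell 4 holds _ when M halts.

_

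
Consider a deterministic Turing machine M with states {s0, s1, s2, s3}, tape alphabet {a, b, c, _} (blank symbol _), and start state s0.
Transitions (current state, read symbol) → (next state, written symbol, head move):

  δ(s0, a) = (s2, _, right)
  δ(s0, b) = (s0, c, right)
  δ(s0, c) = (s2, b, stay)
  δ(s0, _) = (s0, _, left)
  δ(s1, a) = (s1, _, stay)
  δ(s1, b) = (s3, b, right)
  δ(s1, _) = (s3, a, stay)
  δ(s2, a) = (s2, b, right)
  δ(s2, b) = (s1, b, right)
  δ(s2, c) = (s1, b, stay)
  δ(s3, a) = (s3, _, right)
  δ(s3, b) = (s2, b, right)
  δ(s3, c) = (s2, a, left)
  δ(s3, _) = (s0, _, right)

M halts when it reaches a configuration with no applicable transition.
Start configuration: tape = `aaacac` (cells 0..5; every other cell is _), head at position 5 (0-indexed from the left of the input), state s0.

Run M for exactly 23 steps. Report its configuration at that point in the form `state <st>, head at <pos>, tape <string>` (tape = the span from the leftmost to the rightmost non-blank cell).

state=s0 head=5 tape=aaaca[c]___   (s0,c)→(s2,b,stay)
state=s2 head=5 tape=aaaca[b]___   (s2,b)→(s1,b,right)
state=s1 head=6 tape=aaacab[_]__   (s1,_)→(s3,a,stay)
state=s3 head=6 tape=aaacab[a]__   (s3,a)→(s3,_,right)
state=s3 head=7 tape=aaacab_[_]_   (s3,_)→(s0,_,right)
state=s0 head=8 tape=aaacab__[_]   (s0,_)→(s0,_,left)
state=s0 head=7 tape=aaacab_[_]_   (s0,_)→(s0,_,left)
state=s0 head=6 tape=aaacab[_]__   (s0,_)→(s0,_,left)
state=s0 head=5 tape=aaaca[b]___   (s0,b)→(s0,c,right)
state=s0 head=6 tape=aaacac[_]__   (s0,_)→(s0,_,left)
state=s0 head=5 tape=aaaca[c]___   (s0,c)→(s2,b,stay)
state=s2 head=5 tape=aaaca[b]___   (s2,b)→(s1,b,right)
state=s1 head=6 tape=aaacab[_]__   (s1,_)→(s3,a,stay)
state=s3 head=6 tape=aaacab[a]__   (s3,a)→(s3,_,right)
state=s3 head=7 tape=aaacab_[_]_   (s3,_)→(s0,_,right)
state=s0 head=8 tape=aaacab__[_]   (s0,_)→(s0,_,left)
state=s0 head=7 tape=aaacab_[_]_   (s0,_)→(s0,_,left)
state=s0 head=6 tape=aaacab[_]__   (s0,_)→(s0,_,left)
state=s0 head=5 tape=aaaca[b]___   (s0,b)→(s0,c,right)
state=s0 head=6 tape=aaacac[_]__   (s0,_)→(s0,_,left)
state=s0 head=5 tape=aaaca[c]___   (s0,c)→(s2,b,stay)
state=s2 head=5 tape=aaaca[b]___   (s2,b)→(s1,b,right)
state=s1 head=6 tape=aaacab[_]__   (s1,_)→(s3,a,stay)
state=s3 head=6 tape=aaacab[a]__
After 23 steps: state s3, head at 6, tape aaacaba.

state s3, head at 6, tape aaacaba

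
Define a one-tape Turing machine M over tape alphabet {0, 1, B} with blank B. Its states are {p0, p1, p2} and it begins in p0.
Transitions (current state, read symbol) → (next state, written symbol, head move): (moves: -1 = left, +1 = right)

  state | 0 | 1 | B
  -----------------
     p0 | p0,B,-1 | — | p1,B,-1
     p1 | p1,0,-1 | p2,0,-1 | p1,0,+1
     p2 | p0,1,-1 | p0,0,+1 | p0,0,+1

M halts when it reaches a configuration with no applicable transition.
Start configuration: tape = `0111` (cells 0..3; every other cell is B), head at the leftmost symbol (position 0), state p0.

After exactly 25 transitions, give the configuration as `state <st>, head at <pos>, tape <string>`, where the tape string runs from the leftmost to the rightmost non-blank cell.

state=p0 head=0 tape=BBBBBB[0]111   (p0,0)→(p0,B,-1)
state=p0 head=-1 tape=BBBBB[B]B111   (p0,B)→(p1,B,-1)
state=p1 head=-2 tape=BBBB[B]BB111   (p1,B)→(p1,0,+1)
state=p1 head=-1 tape=BBBB0[B]B111   (p1,B)→(p1,0,+1)
state=p1 head=0 tape=BBBB00[B]111   (p1,B)→(p1,0,+1)
state=p1 head=1 tape=BBBB000[1]11   (p1,1)→(p2,0,-1)
state=p2 head=0 tape=BBBB00[0]011   (p2,0)→(p0,1,-1)
state=p0 head=-1 tape=BBBB0[0]1011   (p0,0)→(p0,B,-1)
state=p0 head=-2 tape=BBBB[0]B1011   (p0,0)→(p0,B,-1)
state=p0 head=-3 tape=BBB[B]BB1011   (p0,B)→(p1,B,-1)
state=p1 head=-4 tape=BB[B]BBB1011   (p1,B)→(p1,0,+1)
state=p1 head=-3 tape=BB0[B]BB1011   (p1,B)→(p1,0,+1)
state=p1 head=-2 tape=BB00[B]B1011   (p1,B)→(p1,0,+1)
state=p1 head=-1 tape=BB000[B]1011   (p1,B)→(p1,0,+1)
state=p1 head=0 tape=BB0000[1]011   (p1,1)→(p2,0,-1)
state=p2 head=-1 tape=BB000[0]0011   (p2,0)→(p0,1,-1)
state=p0 head=-2 tape=BB00[0]10011   (p0,0)→(p0,B,-1)
state=p0 head=-3 tape=BB0[0]B10011   (p0,0)→(p0,B,-1)
state=p0 head=-4 tape=BB[0]BB10011   (p0,0)→(p0,B,-1)
state=p0 head=-5 tape=B[B]BBB10011   (p0,B)→(p1,B,-1)
state=p1 head=-6 tape=[B]BBBB10011   (p1,B)→(p1,0,+1)
state=p1 head=-5 tape=0[B]BBB10011   (p1,B)→(p1,0,+1)
state=p1 head=-4 tape=00[B]BB10011   (p1,B)→(p1,0,+1)
state=p1 head=-3 tape=000[B]B10011   (p1,B)→(p1,0,+1)
state=p1 head=-2 tape=0000[B]10011   (p1,B)→(p1,0,+1)
state=p1 head=-1 tape=00000[1]0011
After 25 steps: state p1, head at -1, tape 0000010011.

state p1, head at -1, tape 0000010011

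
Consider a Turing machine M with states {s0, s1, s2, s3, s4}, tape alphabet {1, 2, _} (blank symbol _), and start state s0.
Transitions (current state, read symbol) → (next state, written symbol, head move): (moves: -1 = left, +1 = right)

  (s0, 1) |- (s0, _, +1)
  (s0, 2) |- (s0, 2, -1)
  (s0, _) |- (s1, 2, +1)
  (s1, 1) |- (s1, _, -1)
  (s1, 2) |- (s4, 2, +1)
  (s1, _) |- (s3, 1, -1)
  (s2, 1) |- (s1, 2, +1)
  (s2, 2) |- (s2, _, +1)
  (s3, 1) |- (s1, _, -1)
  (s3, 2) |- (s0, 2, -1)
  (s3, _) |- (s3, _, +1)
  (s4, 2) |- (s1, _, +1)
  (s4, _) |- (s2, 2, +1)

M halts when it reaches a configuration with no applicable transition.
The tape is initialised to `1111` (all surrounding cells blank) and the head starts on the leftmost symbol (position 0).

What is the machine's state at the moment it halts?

s4

s0 | [1]111__   read 1 → write _, move +1, go to s0
s0 | _[1]11__   read 1 → write _, move +1, go to s0
s0 | __[1]1__   read 1 → write _, move +1, go to s0
s0 | ___[1]__   read 1 → write _, move +1, go to s0
s0 | ____[_]_   read _ → write 2, move +1, go to s1
s1 | ____2[_]   read _ → write 1, move -1, go to s3
s3 | ____[2]1   read 2 → write 2, move -1, go to s0
s0 | ___[_]21   read _ → write 2, move +1, go to s1
s1 | ___2[2]1   read 2 → write 2, move +1, go to s4
s4 | ___22[1]
No transition is defined for (s4, 1); M halts in state s4.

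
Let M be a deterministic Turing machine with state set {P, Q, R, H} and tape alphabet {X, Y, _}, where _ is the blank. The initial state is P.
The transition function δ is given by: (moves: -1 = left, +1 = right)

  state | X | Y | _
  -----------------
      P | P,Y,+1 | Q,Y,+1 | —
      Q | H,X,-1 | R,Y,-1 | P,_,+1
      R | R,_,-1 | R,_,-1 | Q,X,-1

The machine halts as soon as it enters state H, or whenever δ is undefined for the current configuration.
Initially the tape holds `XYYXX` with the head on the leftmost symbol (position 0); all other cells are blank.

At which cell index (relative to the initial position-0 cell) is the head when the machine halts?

0

P | __[X]YYXX   read X → write Y, move +1, go to P
P | __Y[Y]YXX   read Y → write Y, move +1, go to Q
Q | __YY[Y]XX   read Y → write Y, move -1, go to R
R | __Y[Y]YXX   read Y → write _, move -1, go to R
R | __[Y]_YXX   read Y → write _, move -1, go to R
R | _[_]__YXX   read _ → write X, move -1, go to Q
Q | [_]X__YXX   read _ → write _, move +1, go to P
P | _[X]__YXX   read X → write Y, move +1, go to P
P | _Y[_]_YXX
At halt the head is at cell 0.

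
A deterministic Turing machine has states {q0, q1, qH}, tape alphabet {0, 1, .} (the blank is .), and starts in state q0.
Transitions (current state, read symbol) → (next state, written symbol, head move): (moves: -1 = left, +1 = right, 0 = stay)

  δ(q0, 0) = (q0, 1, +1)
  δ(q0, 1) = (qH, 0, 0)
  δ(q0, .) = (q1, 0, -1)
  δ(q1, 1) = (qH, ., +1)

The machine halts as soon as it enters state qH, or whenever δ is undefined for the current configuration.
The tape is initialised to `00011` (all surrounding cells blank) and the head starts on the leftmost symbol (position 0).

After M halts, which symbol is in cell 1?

state=q0 head=0 tape=[0]0011   (q0,0)→(q0,1,+1)
state=q0 head=1 tape=1[0]011   (q0,0)→(q0,1,+1)
state=q0 head=2 tape=11[0]11   (q0,0)→(q0,1,+1)
state=q0 head=3 tape=111[1]1   (q0,1)→(qH,0,0)
state=qH head=3 tape=111[0]1
Cell 1 holds 1 when M halts.

1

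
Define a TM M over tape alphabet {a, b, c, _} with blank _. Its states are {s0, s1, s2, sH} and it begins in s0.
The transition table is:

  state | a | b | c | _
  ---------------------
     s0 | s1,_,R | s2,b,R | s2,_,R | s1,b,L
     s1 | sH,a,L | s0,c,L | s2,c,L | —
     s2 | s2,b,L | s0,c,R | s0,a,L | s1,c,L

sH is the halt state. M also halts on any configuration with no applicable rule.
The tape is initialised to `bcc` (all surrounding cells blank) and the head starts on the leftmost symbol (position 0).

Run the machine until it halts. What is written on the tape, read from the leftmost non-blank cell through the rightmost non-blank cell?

s0 | __[b]cc_   read b → write b, move R, go to s2
s2 | __b[c]c_   read c → write a, move L, go to s0
s0 | __[b]ac_   read b → write b, move R, go to s2
s2 | __b[a]c_   read a → write b, move L, go to s2
s2 | __[b]bc_   read b → write c, move R, go to s0
s0 | __c[b]c_   read b → write b, move R, go to s2
s2 | __cb[c]_   read c → write a, move L, go to s0
s0 | __c[b]a_   read b → write b, move R, go to s2
s2 | __cb[a]_   read a → write b, move L, go to s2
s2 | __c[b]b_   read b → write c, move R, go to s0
s0 | __cc[b]_   read b → write b, move R, go to s2
s2 | __ccb[_]   read _ → write c, move L, go to s1
s1 | __cc[b]c   read b → write c, move L, go to s0
s0 | __c[c]cc   read c → write _, move R, go to s2
s2 | __c_[c]c   read c → write a, move L, go to s0
s0 | __c[_]ac   read _ → write b, move L, go to s1
s1 | __[c]bac   read c → write c, move L, go to s2
s2 | _[_]cbac   read _ → write c, move L, go to s1
s1 | [_]ccbac
The non-blank tape span at halt is ccbac.

ccbac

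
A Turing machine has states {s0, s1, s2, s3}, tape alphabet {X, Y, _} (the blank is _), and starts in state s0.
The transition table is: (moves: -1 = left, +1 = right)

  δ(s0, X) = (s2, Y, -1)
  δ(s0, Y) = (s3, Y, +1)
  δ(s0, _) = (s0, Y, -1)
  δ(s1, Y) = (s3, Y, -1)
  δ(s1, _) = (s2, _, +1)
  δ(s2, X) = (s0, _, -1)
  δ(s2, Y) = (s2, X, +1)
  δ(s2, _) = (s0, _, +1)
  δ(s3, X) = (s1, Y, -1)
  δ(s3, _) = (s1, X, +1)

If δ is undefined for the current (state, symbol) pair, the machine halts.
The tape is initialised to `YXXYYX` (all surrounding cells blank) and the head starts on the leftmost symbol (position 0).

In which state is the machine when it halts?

s0 | ___[Y]XXYYX   read Y → write Y, move +1, go to s3
s3 | ___Y[X]XYYX   read X → write Y, move -1, go to s1
s1 | ___[Y]YXYYX   read Y → write Y, move -1, go to s3
s3 | __[_]YYXYYX   read _ → write X, move +1, go to s1
s1 | __X[Y]YXYYX   read Y → write Y, move -1, go to s3
s3 | __[X]YYXYYX   read X → write Y, move -1, go to s1
s1 | _[_]YYYXYYX   read _ → write _, move +1, go to s2
s2 | __[Y]YYXYYX   read Y → write X, move +1, go to s2
s2 | __X[Y]YXYYX   read Y → write X, move +1, go to s2
s2 | __XX[Y]XYYX   read Y → write X, move +1, go to s2
s2 | __XXX[X]YYX   read X → write _, move -1, go to s0
s0 | __XX[X]_YYX   read X → write Y, move -1, go to s2
s2 | __X[X]Y_YYX   read X → write _, move -1, go to s0
s0 | __[X]_Y_YYX   read X → write Y, move -1, go to s2
s2 | _[_]Y_Y_YYX   read _ → write _, move +1, go to s0
s0 | __[Y]_Y_YYX   read Y → write Y, move +1, go to s3
s3 | __Y[_]Y_YYX   read _ → write X, move +1, go to s1
s1 | __YX[Y]_YYX   read Y → write Y, move -1, go to s3
s3 | __Y[X]Y_YYX   read X → write Y, move -1, go to s1
s1 | __[Y]YY_YYX   read Y → write Y, move -1, go to s3
s3 | _[_]YYY_YYX   read _ → write X, move +1, go to s1
s1 | _X[Y]YY_YYX   read Y → write Y, move -1, go to s3
s3 | _[X]YYY_YYX   read X → write Y, move -1, go to s1
s1 | [_]YYYY_YYX   read _ → write _, move +1, go to s2
s2 | _[Y]YYY_YYX   read Y → write X, move +1, go to s2
s2 | _X[Y]YY_YYX   read Y → write X, move +1, go to s2
s2 | _XX[Y]Y_YYX   read Y → write X, move +1, go to s2
s2 | _XXX[Y]_YYX   read Y → write X, move +1, go to s2
s2 | _XXXX[_]YYX   read _ → write _, move +1, go to s0
s0 | _XXXX_[Y]YX   read Y → write Y, move +1, go to s3
s3 | _XXXX_Y[Y]X
No transition is defined for (s3, Y); M halts in state s3.

s3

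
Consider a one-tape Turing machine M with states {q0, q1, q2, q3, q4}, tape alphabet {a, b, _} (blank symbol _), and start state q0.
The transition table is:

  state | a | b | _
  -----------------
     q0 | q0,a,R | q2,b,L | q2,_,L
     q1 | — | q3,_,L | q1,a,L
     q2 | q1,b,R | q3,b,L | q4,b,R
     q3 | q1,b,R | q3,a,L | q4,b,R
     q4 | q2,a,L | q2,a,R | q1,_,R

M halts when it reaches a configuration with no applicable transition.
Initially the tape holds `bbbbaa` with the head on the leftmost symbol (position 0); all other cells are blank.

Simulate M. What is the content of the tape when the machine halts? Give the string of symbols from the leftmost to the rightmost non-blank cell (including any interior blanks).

state=q0 head=0 tape=___[b]bbbaa   (q0,b)→(q2,b,L)
state=q2 head=-1 tape=__[_]bbbbaa   (q2,_)→(q4,b,R)
state=q4 head=0 tape=__b[b]bbbaa   (q4,b)→(q2,a,R)
state=q2 head=1 tape=__ba[b]bbaa   (q2,b)→(q3,b,L)
state=q3 head=0 tape=__b[a]bbbaa   (q3,a)→(q1,b,R)
state=q1 head=1 tape=__bb[b]bbaa   (q1,b)→(q3,_,L)
state=q3 head=0 tape=__b[b]_bbaa   (q3,b)→(q3,a,L)
state=q3 head=-1 tape=__[b]a_bbaa   (q3,b)→(q3,a,L)
state=q3 head=-2 tape=_[_]aa_bbaa   (q3,_)→(q4,b,R)
state=q4 head=-1 tape=_b[a]a_bbaa   (q4,a)→(q2,a,L)
state=q2 head=-2 tape=_[b]aa_bbaa   (q2,b)→(q3,b,L)
state=q3 head=-3 tape=[_]baa_bbaa   (q3,_)→(q4,b,R)
state=q4 head=-2 tape=b[b]aa_bbaa   (q4,b)→(q2,a,R)
state=q2 head=-1 tape=ba[a]a_bbaa   (q2,a)→(q1,b,R)
state=q1 head=0 tape=bab[a]_bbaa
The non-blank tape span at halt is baba_bbaa.

baba_bbaa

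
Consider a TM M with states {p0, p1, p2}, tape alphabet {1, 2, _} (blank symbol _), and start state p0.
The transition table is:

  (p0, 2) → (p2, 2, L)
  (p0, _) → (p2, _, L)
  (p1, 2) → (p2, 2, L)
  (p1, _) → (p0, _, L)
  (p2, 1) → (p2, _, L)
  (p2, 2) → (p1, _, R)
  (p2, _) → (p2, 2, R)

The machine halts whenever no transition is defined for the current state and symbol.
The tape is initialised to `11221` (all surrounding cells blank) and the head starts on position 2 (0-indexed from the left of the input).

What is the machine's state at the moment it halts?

p1

p0 | _11[2]21   read 2 → write 2, move L, go to p2
p2 | _1[1]221   read 1 → write _, move L, go to p2
p2 | _[1]_221   read 1 → write _, move L, go to p2
p2 | [_]__221   read _ → write 2, move R, go to p2
p2 | 2[_]_221   read _ → write 2, move R, go to p2
p2 | 22[_]221   read _ → write 2, move R, go to p2
p2 | 222[2]21   read 2 → write _, move R, go to p1
p1 | 222_[2]1   read 2 → write 2, move L, go to p2
p2 | 222[_]21   read _ → write 2, move R, go to p2
p2 | 2222[2]1   read 2 → write _, move R, go to p1
p1 | 2222_[1]
No transition is defined for (p1, 1); M halts in state p1.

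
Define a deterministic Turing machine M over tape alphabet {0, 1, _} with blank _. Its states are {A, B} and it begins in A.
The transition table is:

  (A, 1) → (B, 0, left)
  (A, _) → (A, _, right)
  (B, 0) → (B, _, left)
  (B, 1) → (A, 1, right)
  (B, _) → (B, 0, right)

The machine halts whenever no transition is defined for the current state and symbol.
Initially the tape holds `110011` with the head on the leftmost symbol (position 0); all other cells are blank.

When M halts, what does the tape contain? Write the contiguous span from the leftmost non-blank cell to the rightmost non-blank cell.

A | __[1]10011   read 1 → write 0, move left, go to B
B | _[_]010011   read _ → write 0, move right, go to B
B | _0[0]10011   read 0 → write _, move left, go to B
B | _[0]_10011   read 0 → write _, move left, go to B
B | [_]__10011   read _ → write 0, move right, go to B
B | 0[_]_10011   read _ → write 0, move right, go to B
B | 00[_]10011   read _ → write 0, move right, go to B
B | 000[1]0011   read 1 → write 1, move right, go to A
A | 0001[0]011
The non-blank tape span at halt is 00010011.

00010011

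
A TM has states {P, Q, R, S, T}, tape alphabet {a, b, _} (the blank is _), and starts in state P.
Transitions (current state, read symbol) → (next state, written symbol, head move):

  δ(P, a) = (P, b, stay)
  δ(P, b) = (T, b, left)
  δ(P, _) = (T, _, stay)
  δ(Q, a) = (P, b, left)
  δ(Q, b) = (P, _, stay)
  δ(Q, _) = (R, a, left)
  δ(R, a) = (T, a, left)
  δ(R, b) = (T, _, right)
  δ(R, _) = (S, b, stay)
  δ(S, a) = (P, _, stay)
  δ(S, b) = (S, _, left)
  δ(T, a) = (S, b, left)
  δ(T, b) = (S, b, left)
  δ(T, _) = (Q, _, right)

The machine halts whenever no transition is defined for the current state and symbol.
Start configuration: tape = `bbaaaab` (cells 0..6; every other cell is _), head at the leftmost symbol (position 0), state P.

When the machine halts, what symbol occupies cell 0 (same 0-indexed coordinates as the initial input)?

_

P | _[b]baaaab_   read b → write b, move left, go to T
T | [_]bbaaaab_   read _ → write _, move right, go to Q
Q | _[b]baaaab_   read b → write _, move stay, go to P
P | _[_]baaaab_   read _ → write _, move stay, go to T
T | _[_]baaaab_   read _ → write _, move right, go to Q
Q | __[b]aaaab_   read b → write _, move stay, go to P
P | __[_]aaaab_   read _ → write _, move stay, go to T
T | __[_]aaaab_   read _ → write _, move right, go to Q
Q | ___[a]aaab_   read a → write b, move left, go to P
P | __[_]baaab_   read _ → write _, move stay, go to T
T | __[_]baaab_   read _ → write _, move right, go to Q
Q | ___[b]aaab_   read b → write _, move stay, go to P
P | ___[_]aaab_   read _ → write _, move stay, go to T
T | ___[_]aaab_   read _ → write _, move right, go to Q
Q | ____[a]aab_   read a → write b, move left, go to P
P | ___[_]baab_   read _ → write _, move stay, go to T
T | ___[_]baab_   read _ → write _, move right, go to Q
Q | ____[b]aab_   read b → write _, move stay, go to P
P | ____[_]aab_   read _ → write _, move stay, go to T
T | ____[_]aab_   read _ → write _, move right, go to Q
Q | _____[a]ab_   read a → write b, move left, go to P
P | ____[_]bab_   read _ → write _, move stay, go to T
T | ____[_]bab_   read _ → write _, move right, go to Q
Q | _____[b]ab_   read b → write _, move stay, go to P
P | _____[_]ab_   read _ → write _, move stay, go to T
T | _____[_]ab_   read _ → write _, move right, go to Q
Q | ______[a]b_   read a → write b, move left, go to P
P | _____[_]bb_   read _ → write _, move stay, go to T
T | _____[_]bb_   read _ → write _, move right, go to Q
Q | ______[b]b_   read b → write _, move stay, go to P
P | ______[_]b_   read _ → write _, move stay, go to T
T | ______[_]b_   read _ → write _, move right, go to Q
Q | _______[b]_   read b → write _, move stay, go to P
P | _______[_]_   read _ → write _, move stay, go to T
T | _______[_]_   read _ → write _, move right, go to Q
Q | ________[_]   read _ → write a, move left, go to R
R | _______[_]a   read _ → write b, move stay, go to S
S | _______[b]a   read b → write _, move left, go to S
S | ______[_]_a
Cell 0 holds _ when M halts.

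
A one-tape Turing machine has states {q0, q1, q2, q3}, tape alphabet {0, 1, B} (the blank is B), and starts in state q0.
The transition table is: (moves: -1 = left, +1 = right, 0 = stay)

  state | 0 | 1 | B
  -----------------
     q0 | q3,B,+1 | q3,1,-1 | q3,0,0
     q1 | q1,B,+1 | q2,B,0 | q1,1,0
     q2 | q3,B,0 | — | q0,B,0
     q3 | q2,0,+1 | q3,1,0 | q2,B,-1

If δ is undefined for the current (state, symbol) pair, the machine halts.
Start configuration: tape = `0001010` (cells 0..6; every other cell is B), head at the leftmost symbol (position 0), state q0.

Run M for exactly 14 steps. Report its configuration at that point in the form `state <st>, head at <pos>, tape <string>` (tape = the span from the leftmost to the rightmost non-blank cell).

q0 | [0]001010   read 0 → write B, move +1, go to q3
q3 | B[0]01010   read 0 → write 0, move +1, go to q2
q2 | B0[0]1010   read 0 → write B, move 0, go to q3
q3 | B0[B]1010   read B → write B, move -1, go to q2
q2 | B[0]B1010   read 0 → write B, move 0, go to q3
q3 | B[B]B1010   read B → write B, move -1, go to q2
q2 | [B]BB1010   read B → write B, move 0, go to q0
q0 | [B]BB1010   read B → write 0, move 0, go to q3
q3 | [0]BB1010   read 0 → write 0, move +1, go to q2
q2 | 0[B]B1010   read B → write B, move 0, go to q0
q0 | 0[B]B1010   read B → write 0, move 0, go to q3
q3 | 0[0]B1010   read 0 → write 0, move +1, go to q2
q2 | 00[B]1010   read B → write B, move 0, go to q0
q0 | 00[B]1010   read B → write 0, move 0, go to q3
q3 | 00[0]1010
After 14 steps: state q3, head at 2, tape 0001010.

state q3, head at 2, tape 0001010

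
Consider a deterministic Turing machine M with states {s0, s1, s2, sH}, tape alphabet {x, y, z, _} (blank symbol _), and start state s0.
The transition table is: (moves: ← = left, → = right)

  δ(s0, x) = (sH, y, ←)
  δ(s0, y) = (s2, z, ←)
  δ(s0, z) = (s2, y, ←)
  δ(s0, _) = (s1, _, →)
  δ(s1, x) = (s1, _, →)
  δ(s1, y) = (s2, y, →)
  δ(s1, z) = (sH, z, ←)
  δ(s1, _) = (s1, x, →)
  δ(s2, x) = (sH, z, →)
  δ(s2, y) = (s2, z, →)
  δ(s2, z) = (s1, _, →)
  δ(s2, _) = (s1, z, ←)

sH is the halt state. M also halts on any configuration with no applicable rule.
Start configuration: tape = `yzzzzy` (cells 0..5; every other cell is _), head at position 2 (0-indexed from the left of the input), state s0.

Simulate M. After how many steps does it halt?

5

state=s0 head=2 tape=yz[z]zzy   (s0,z)→(s2,y,←)
state=s2 head=1 tape=y[z]yzzy   (s2,z)→(s1,_,→)
state=s1 head=2 tape=y_[y]zzy   (s1,y)→(s2,y,→)
state=s2 head=3 tape=y_y[z]zy   (s2,z)→(s1,_,→)
state=s1 head=4 tape=y_y_[z]y   (s1,z)→(sH,z,←)
state=sH head=3 tape=y_y[_]zy
M halts after 5 transitions.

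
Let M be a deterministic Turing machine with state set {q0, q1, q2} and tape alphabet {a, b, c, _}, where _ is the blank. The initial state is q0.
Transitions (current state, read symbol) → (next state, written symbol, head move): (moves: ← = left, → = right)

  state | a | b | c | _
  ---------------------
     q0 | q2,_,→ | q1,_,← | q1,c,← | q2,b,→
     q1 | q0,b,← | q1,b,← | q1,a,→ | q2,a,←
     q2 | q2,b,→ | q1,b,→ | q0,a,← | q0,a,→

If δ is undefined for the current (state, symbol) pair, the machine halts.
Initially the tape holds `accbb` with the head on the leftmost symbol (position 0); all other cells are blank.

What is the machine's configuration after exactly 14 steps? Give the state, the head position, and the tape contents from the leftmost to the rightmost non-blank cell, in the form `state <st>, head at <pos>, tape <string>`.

q0 | __[a]ccbb   read a → write _, move →, go to q2
q2 | ___[c]cbb   read c → write a, move ←, go to q0
q0 | __[_]acbb   read _ → write b, move →, go to q2
q2 | __b[a]cbb   read a → write b, move →, go to q2
q2 | __bb[c]bb   read c → write a, move ←, go to q0
q0 | __b[b]abb   read b → write _, move ←, go to q1
q1 | __[b]_abb   read b → write b, move ←, go to q1
q1 | _[_]b_abb   read _ → write a, move ←, go to q2
q2 | [_]ab_abb   read _ → write a, move →, go to q0
q0 | a[a]b_abb   read a → write _, move →, go to q2
q2 | a_[b]_abb   read b → write b, move →, go to q1
q1 | a_b[_]abb   read _ → write a, move ←, go to q2
q2 | a_[b]aabb   read b → write b, move →, go to q1
q1 | a_b[a]abb   read a → write b, move ←, go to q0
q0 | a_[b]babb
After 14 steps: state q0, head at 0, tape a_bbabb.

state q0, head at 0, tape a_bbabb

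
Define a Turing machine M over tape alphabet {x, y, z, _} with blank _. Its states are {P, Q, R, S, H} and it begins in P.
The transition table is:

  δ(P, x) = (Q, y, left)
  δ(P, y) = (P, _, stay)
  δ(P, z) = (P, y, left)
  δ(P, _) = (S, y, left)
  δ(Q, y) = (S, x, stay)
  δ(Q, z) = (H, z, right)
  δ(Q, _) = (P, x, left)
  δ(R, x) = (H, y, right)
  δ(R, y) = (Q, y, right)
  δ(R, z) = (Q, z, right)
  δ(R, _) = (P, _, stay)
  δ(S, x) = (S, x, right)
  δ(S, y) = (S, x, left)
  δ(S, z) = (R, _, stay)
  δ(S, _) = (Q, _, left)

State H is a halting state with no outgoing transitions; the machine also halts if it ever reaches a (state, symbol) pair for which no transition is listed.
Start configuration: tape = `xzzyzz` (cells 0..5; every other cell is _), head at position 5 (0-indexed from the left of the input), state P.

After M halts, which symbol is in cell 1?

P | xzzyz[z]_   read z → write y, move left, go to P
P | xzzy[z]y_   read z → write y, move left, go to P
P | xzz[y]yy_   read y → write _, move stay, go to P
P | xzz[_]yy_   read _ → write y, move left, go to S
S | xz[z]yyy_   read z → write _, move stay, go to R
R | xz[_]yyy_   read _ → write _, move stay, go to P
P | xz[_]yyy_   read _ → write y, move left, go to S
S | x[z]yyyy_   read z → write _, move stay, go to R
R | x[_]yyyy_   read _ → write _, move stay, go to P
P | x[_]yyyy_   read _ → write y, move left, go to S
S | [x]yyyyy_   read x → write x, move right, go to S
S | x[y]yyyy_   read y → write x, move left, go to S
S | [x]xyyyy_   read x → write x, move right, go to S
S | x[x]yyyy_   read x → write x, move right, go to S
S | xx[y]yyy_   read y → write x, move left, go to S
S | x[x]xyyy_   read x → write x, move right, go to S
S | xx[x]yyy_   read x → write x, move right, go to S
S | xxx[y]yy_   read y → write x, move left, go to S
S | xx[x]xyy_   read x → write x, move right, go to S
S | xxx[x]yy_   read x → write x, move right, go to S
S | xxxx[y]y_   read y → write x, move left, go to S
S | xxx[x]xy_   read x → write x, move right, go to S
S | xxxx[x]y_   read x → write x, move right, go to S
S | xxxxx[y]_   read y → write x, move left, go to S
S | xxxx[x]x_   read x → write x, move right, go to S
S | xxxxx[x]_   read x → write x, move right, go to S
S | xxxxxx[_]   read _ → write _, move left, go to Q
Q | xxxxx[x]_
Cell 1 holds x when M halts.

x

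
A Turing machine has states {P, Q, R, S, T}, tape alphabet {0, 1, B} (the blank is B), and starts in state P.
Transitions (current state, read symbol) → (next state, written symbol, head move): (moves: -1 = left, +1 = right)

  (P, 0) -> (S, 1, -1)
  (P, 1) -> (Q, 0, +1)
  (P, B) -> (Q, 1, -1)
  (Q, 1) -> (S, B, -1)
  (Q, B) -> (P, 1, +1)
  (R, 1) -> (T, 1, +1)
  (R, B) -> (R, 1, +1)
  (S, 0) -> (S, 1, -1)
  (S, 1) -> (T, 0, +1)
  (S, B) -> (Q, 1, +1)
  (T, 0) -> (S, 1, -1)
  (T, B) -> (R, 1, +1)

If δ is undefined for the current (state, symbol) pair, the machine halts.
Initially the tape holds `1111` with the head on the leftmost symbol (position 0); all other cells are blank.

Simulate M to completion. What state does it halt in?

state=P head=0 tape=B[1]111   (P,1)→(Q,0,+1)
state=Q head=1 tape=B0[1]11   (Q,1)→(S,B,-1)
state=S head=0 tape=B[0]B11   (S,0)→(S,1,-1)
state=S head=-1 tape=[B]1B11   (S,B)→(Q,1,+1)
state=Q head=0 tape=1[1]B11   (Q,1)→(S,B,-1)
state=S head=-1 tape=[1]BB11   (S,1)→(T,0,+1)
state=T head=0 tape=0[B]B11   (T,B)→(R,1,+1)
state=R head=1 tape=01[B]11   (R,B)→(R,1,+1)
state=R head=2 tape=011[1]1   (R,1)→(T,1,+1)
state=T head=3 tape=0111[1]
No transition is defined for (T, 1); M halts in state T.

T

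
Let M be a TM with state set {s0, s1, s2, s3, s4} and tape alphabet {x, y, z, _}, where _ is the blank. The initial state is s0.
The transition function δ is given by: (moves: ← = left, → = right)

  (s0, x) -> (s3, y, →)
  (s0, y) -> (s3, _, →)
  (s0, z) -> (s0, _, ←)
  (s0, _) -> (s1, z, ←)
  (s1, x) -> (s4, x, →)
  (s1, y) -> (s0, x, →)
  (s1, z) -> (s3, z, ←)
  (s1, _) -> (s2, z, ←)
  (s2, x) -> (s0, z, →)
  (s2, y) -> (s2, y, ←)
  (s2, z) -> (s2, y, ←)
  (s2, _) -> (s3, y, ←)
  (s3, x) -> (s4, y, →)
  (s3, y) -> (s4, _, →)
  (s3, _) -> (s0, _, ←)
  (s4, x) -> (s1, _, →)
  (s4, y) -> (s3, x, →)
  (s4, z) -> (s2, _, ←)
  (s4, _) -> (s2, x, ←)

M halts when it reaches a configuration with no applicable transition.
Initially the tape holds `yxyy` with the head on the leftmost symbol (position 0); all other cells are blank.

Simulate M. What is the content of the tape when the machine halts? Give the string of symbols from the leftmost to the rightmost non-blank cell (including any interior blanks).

s0 | [y]xyy___   read y → write _, move →, go to s3
s3 | _[x]yy___   read x → write y, move →, go to s4
s4 | _y[y]y___   read y → write x, move →, go to s3
s3 | _yx[y]___   read y → write _, move →, go to s4
s4 | _yx_[_]__   read _ → write x, move ←, go to s2
s2 | _yx[_]x__   read _ → write y, move ←, go to s3
s3 | _y[x]yx__   read x → write y, move →, go to s4
s4 | _yy[y]x__   read y → write x, move →, go to s3
s3 | _yyx[x]__   read x → write y, move →, go to s4
s4 | _yyxy[_]_   read _ → write x, move ←, go to s2
s2 | _yyx[y]x_   read y → write y, move ←, go to s2
s2 | _yy[x]yx_   read x → write z, move →, go to s0
s0 | _yyz[y]x_   read y → write _, move →, go to s3
s3 | _yyz_[x]_   read x → write y, move →, go to s4
s4 | _yyz_y[_]   read _ → write x, move ←, go to s2
s2 | _yyz_[y]x   read y → write y, move ←, go to s2
s2 | _yyz[_]yx   read _ → write y, move ←, go to s3
s3 | _yy[z]yyx
The non-blank tape span at halt is yyzyyx.

yyzyyx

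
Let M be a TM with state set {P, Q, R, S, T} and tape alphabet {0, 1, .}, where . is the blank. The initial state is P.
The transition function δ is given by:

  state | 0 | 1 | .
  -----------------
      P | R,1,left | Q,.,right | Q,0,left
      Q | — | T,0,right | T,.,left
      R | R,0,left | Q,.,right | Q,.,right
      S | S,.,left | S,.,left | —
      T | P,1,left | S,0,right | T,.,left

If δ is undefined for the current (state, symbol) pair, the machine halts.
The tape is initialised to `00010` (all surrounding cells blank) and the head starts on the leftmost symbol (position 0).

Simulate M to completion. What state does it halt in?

S

P | .[0]0010   read 0 → write 1, move left, go to R
R | [.]10010   read . → write ., move right, go to Q
Q | .[1]0010   read 1 → write 0, move right, go to T
T | .0[0]010   read 0 → write 1, move left, go to P
P | .[0]1010   read 0 → write 1, move left, go to R
R | [.]11010   read . → write ., move right, go to Q
Q | .[1]1010   read 1 → write 0, move right, go to T
T | .0[1]010   read 1 → write 0, move right, go to S
S | .00[0]10   read 0 → write ., move left, go to S
S | .0[0].10   read 0 → write ., move left, go to S
S | .[0]..10   read 0 → write ., move left, go to S
S | [.]...10
No transition is defined for (S, .); M halts in state S.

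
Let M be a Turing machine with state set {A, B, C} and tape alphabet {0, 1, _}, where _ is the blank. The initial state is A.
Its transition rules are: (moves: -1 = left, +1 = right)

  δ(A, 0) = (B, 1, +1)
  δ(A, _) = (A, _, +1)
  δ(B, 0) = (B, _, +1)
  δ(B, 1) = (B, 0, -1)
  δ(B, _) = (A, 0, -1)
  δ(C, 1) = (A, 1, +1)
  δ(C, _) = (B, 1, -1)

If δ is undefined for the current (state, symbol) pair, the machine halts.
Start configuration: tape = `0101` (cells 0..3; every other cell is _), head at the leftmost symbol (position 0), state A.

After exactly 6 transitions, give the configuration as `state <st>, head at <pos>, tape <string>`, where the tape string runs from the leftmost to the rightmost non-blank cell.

state B, head at 0, tape 10001

A | __[0]101   read 0 → write 1, move +1, go to B
B | __1[1]01   read 1 → write 0, move -1, go to B
B | __[1]001   read 1 → write 0, move -1, go to B
B | _[_]0001   read _ → write 0, move -1, go to A
A | [_]00001   read _ → write _, move +1, go to A
A | _[0]0001   read 0 → write 1, move +1, go to B
B | _1[0]001
After 6 steps: state B, head at 0, tape 10001.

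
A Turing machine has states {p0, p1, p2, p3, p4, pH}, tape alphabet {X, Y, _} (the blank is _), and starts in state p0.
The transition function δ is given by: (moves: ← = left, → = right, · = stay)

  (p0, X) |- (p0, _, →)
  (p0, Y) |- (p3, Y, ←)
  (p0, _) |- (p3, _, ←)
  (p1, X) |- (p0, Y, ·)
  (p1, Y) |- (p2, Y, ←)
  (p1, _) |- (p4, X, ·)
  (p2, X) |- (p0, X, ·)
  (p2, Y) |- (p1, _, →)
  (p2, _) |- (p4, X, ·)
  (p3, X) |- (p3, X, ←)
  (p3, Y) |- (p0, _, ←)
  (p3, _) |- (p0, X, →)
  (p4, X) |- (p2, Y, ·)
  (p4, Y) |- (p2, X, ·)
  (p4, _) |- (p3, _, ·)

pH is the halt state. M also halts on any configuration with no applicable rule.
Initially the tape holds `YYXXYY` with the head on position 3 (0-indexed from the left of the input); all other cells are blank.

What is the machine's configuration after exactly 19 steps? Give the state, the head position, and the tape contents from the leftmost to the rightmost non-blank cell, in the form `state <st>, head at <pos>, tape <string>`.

p0 | ___YYX[X]YY   read X → write _, move →, go to p0
p0 | ___YYX_[Y]Y   read Y → write Y, move ←, go to p3
p3 | ___YYX[_]YY   read _ → write X, move →, go to p0
p0 | ___YYXX[Y]Y   read Y → write Y, move ←, go to p3
p3 | ___YYX[X]YY   read X → write X, move ←, go to p3
p3 | ___YY[X]XYY   read X → write X, move ←, go to p3
p3 | ___Y[Y]XXYY   read Y → write _, move ←, go to p0
p0 | ___[Y]_XXYY   read Y → write Y, move ←, go to p3
p3 | __[_]Y_XXYY   read _ → write X, move →, go to p0
p0 | __X[Y]_XXYY   read Y → write Y, move ←, go to p3
p3 | __[X]Y_XXYY   read X → write X, move ←, go to p3
p3 | _[_]XY_XXYY   read _ → write X, move →, go to p0
p0 | _X[X]Y_XXYY   read X → write _, move →, go to p0
p0 | _X_[Y]_XXYY   read Y → write Y, move ←, go to p3
p3 | _X[_]Y_XXYY   read _ → write X, move →, go to p0
p0 | _XX[Y]_XXYY   read Y → write Y, move ←, go to p3
p3 | _X[X]Y_XXYY   read X → write X, move ←, go to p3
p3 | _[X]XY_XXYY   read X → write X, move ←, go to p3
p3 | [_]XXY_XXYY   read _ → write X, move →, go to p0
p0 | X[X]XY_XXYY
After 19 steps: state p0, head at -2, tape XXXY_XXYY.

state p0, head at -2, tape XXXY_XXYY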